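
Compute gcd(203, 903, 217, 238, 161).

7

203 = 7 · 29; 903 = 3 · 7 · 43; 217 = 7 · 31; 238 = 2 · 7 · 17; 161 = 7 · 23
gcd takes min exponent of each prime: 7 = 7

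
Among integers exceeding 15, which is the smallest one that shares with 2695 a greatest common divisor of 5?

Multiples of 5 above 15: 5·4, 5·5, … . Need the cofactor coprime to 2695/5 = 539.
Checking s = 4, 5, … the first with gcd(s, 539) = 1 is s = 4, giving 20.

20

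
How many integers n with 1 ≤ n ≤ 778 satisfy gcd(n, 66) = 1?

66 = 2·3·11. Inclusion–exclusion on these primes:
778 − ⌊778/2⌋ − ⌊778/3⌋ − ⌊778/11⌋ + ⌊778/6⌋ + ⌊778/22⌋ + ⌊778/33⌋ − ⌊778/66⌋ = 236

236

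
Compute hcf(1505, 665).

Euclid: 1505 = 2·665 + 175; 665 = 3·175 + 140; 175 = 1·140 + 35; 140 = 4·35 + 0. Last nonzero remainder: 35.

35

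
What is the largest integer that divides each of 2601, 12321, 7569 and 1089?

2601 = 3² · 17²; 12321 = 3² · 37²; 7569 = 3² · 29²; 1089 = 3² · 11²
gcd takes min exponent of each prime: 3² = 9

9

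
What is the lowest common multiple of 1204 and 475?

gcd first: 1204 = 2·475 + 254; 475 = 1·254 + 221; 254 = 1·221 + 33; 221 = 6·33 + 23; 33 = 1·23 + 10; 23 = 2·10 + 3; 10 = 3·3 + 1; 3 = 3·1 + 0 → gcd = 1
lcm = 1204·475/gcd = 571900/1 = 571900

571900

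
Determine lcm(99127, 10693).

99127 = 7³ · 17²; 10693 = 17² · 37
max exponents: 7³ · 17² · 37 = 3667699

3667699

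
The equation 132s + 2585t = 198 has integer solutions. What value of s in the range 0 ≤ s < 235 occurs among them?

Euclid: 2585 = 19·132 + 77; 132 = 1·77 + 55; 77 = 1·55 + 22; 55 = 2·22 + 11; 22 = 2·11 + 0 → gcd = 11; 198 = 11·18.
Back-substitution yields 132·(98) + 2585·(-5) = 11, so one solution is s = 98·18 = 1764, t = -5·18 = -90.
Solutions in s differ by 2585/11 = 235; the one in [0, 235) is 1764 mod 235 = 119.

119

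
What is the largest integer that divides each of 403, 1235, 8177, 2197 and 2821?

403 = 13 · 31; 1235 = 5 · 13 · 19; 8177 = 13 · 17 · 37; 2197 = 13³; 2821 = 7 · 13 · 31
gcd takes min exponent of each prime: 13 = 13

13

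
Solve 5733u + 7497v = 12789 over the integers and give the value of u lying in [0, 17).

14

Reduce mod 7497: 5733u ≡ 12789 (mod 7497). With g = gcd(5733, 7497) = 441 dividing 12789, divide through: 13u ≡ 29 (mod 17).
Since gcd(13, 17) = 1, u ≡ 29·(13)⁻¹ ≡ 14 (mod 17). Smallest non-negative: 14.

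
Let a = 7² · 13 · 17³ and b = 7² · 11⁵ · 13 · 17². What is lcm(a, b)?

max exponent per prime: 7² · 11⁵ · 13 · 17³ = 504022149631

504022149631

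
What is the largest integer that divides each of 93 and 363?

Euclid: 363 = 3·93 + 84; 93 = 1·84 + 9; 84 = 9·9 + 3; 9 = 3·3 + 0. Last nonzero remainder: 3.

3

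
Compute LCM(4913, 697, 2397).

lcm(4913, 697) = 4913·697/gcd = 3424361/17 = 201433
lcm(201433, 2397) = 201433·2397/gcd = 482834901/17 = 28402053

28402053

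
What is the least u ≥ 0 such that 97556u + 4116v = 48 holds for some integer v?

Reduce mod 4116: 97556u ≡ 48 (mod 4116). With g = gcd(97556, 4116) = 4 dividing 48, divide through: 24389u ≡ 12 (mod 1029).
Since gcd(24389, 1029) = 1, u ≡ 12·(24389)⁻¹ ≡ 915 (mod 1029). Smallest non-negative: 915.

915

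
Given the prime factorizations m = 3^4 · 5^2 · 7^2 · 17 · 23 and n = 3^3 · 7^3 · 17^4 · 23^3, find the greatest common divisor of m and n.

517293

min exponent per shared prime: 3^3 · 7^2 · 17 · 23 = 517293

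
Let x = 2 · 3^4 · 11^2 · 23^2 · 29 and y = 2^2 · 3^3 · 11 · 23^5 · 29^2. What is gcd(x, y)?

9112554

min exponent per shared prime: 2 · 3^3 · 11 · 23^2 · 29 = 9112554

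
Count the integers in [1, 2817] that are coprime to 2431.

Prime factors of 2431: 11, 13, 17. Count integers ≤ 2817 divisible by none of them.
By inclusion–exclusion: 2817 − ⌊2817/11⌋ − ⌊2817/13⌋ − ⌊2817/17⌋ + ⌊2817/143⌋ + ⌊2817/187⌋ + ⌊2817/221⌋ − ⌊2817/2431⌋ = 2225.

2225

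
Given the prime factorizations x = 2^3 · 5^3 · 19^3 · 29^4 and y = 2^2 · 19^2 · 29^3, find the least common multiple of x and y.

4851240379000

max exponent per prime: 2^3 · 5^3 · 19^3 · 29^4 = 4851240379000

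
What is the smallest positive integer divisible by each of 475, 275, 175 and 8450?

475 = 5² · 19; 275 = 5² · 11; 175 = 5² · 7; 8450 = 2 · 5² · 13²
lcm takes max exponent of each prime: 2 · 5² · 7 · 11 · 13² · 19 = 12362350

12362350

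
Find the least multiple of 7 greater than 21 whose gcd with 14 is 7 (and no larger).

14 = 7·2. Any x with gcd(x, 14) = 7 is a multiple of 7, say 7s, with s coprime to 2.
Need s > 21/7, so s ≥ 4. First s ≥ 4 with gcd(s, 2) = 1 is s = 5. Thus x = 7·5 = 35.

35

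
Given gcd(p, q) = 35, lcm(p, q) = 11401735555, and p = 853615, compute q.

p·q = gcd·lcm = 35·11401735555 = 399060744425, so q = 399060744425/853615 = 467495.

467495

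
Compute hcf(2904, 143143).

121

2904 = 2³ · 3 · 11²
143143 = 7 · 11² · 13²
Common: 11² = 121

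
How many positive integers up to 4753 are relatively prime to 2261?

Prime factors of 2261: 7, 17, 19. Count integers ≤ 4753 divisible by none of them.
By inclusion–exclusion: 4753 − ⌊4753/7⌋ − ⌊4753/17⌋ − ⌊4753/19⌋ + ⌊4753/119⌋ + ⌊4753/133⌋ + ⌊4753/323⌋ − ⌊4753/2261⌋ = 3631.

3631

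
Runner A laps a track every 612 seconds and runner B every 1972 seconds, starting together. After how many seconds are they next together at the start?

612 = 2² · 3² · 17; 1972 = 2² · 17 · 29
max exponents: 2² · 3² · 17 · 29 = 17748

17748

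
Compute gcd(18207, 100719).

9

Euclid: 100719 = 5·18207 + 9684; 18207 = 1·9684 + 8523; 9684 = 1·8523 + 1161; 8523 = 7·1161 + 396; 1161 = 2·396 + 369; 396 = 1·369 + 27; 369 = 13·27 + 18; 27 = 1·18 + 9; 18 = 2·9 + 0. Last nonzero remainder: 9.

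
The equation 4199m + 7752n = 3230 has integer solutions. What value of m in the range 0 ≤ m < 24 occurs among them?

Euclid: 7752 = 1·4199 + 3553; 4199 = 1·3553 + 646; 3553 = 5·646 + 323; 646 = 2·323 + 0 → gcd = 323; 3230 = 323·10.
Back-substitution yields 4199·(-11) + 7752·(6) = 323, so one solution is m = -11·10 = -110, n = 6·10 = 60.
Solutions in m differ by 7752/323 = 24; the one in [0, 24) is -110 mod 24 = 10.

10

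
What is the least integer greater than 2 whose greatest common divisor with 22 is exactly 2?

4

gcd(k, 22) = 2 forces 2 | k; write k = 2s. Then gcd(2s, 2·11) = 2·gcd(s, 11), so need gcd(s, 11) = 1.
2s > 2 gives s ≥ 2. The least s ≥ 2 coprime to 11 is 2, so k = 2·2 = 4.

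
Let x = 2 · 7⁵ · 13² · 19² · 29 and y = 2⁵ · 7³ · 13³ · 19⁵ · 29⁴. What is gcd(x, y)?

1213713046

min exponent per shared prime: 2 · 7³ · 13² · 19² · 29 = 1213713046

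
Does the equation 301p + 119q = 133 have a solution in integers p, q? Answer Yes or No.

Yes

By Bézout, 301p + 119q = 133 has integer solutions iff gcd(301, 119) | 133.
Euclid: 301 = 2·119 + 63; 119 = 1·63 + 56; 63 = 1·56 + 7; 56 = 8·7 + 0. gcd = 7; 133 mod 7 = 0. Yes.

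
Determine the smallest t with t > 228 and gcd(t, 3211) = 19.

266

gcd(t, 3211) = 19 forces 19 | t; write t = 19s. Then gcd(19s, 19·169) = 19·gcd(s, 169), so need gcd(s, 169) = 1.
19s > 228 gives s ≥ 13. The least s ≥ 13 coprime to 169 is 14, so t = 19·14 = 266.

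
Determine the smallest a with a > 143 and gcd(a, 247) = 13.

247 = 13·19. Any a with gcd(a, 247) = 13 is a multiple of 13, say 13s, with s coprime to 19.
Need s > 143/13, so s ≥ 12. First s ≥ 12 with gcd(s, 19) = 1 is s = 12. Thus a = 13·12 = 156.

156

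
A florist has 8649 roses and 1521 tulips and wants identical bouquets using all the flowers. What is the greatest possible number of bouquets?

Euclid: 8649 = 5·1521 + 1044; 1521 = 1·1044 + 477; 1044 = 2·477 + 90; 477 = 5·90 + 27; 90 = 3·27 + 9; 27 = 3·9 + 0. Last nonzero remainder: 9.

9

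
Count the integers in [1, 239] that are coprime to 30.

Prime factors of 30: 2, 3, 5. Count integers ≤ 239 divisible by none of them.
By inclusion–exclusion: 239 − ⌊239/2⌋ − ⌊239/3⌋ − ⌊239/5⌋ + ⌊239/6⌋ + ⌊239/10⌋ + ⌊239/15⌋ − ⌊239/30⌋ = 64.

64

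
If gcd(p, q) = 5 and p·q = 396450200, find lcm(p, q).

Since gcd(p,q)·lcm(p,q) = pq, lcm = 396450200/5 = 79290040.

79290040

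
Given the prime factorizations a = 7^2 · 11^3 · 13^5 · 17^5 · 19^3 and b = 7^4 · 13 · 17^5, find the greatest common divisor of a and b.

904448909

min exponent per shared prime: 7^2 · 13 · 17^5 = 904448909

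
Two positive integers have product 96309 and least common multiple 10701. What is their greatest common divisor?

9

From gcd × lcm = mn: gcd = 96309 / 10701 = 9.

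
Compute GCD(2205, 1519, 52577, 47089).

49

gcd(2205, 1519): 2205 = 1·1519 + 686; 1519 = 2·686 + 147; 686 = 4·147 + 98; 147 = 1·98 + 49; 98 = 2·49 + 0 → 49
gcd(49, 52577): 52577 = 1073·49 + 0 → 49
gcd(49, 47089): 47089 = 961·49 + 0 → 49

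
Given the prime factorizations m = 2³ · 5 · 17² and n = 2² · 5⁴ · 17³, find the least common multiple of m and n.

max exponent per prime: 2³ · 5⁴ · 17³ = 24565000

24565000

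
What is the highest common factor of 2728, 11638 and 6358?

22

gcd(2728, 11638): 11638 = 4·2728 + 726; 2728 = 3·726 + 550; 726 = 1·550 + 176; 550 = 3·176 + 22; 176 = 8·22 + 0 → 22
gcd(22, 6358): 6358 = 289·22 + 0 → 22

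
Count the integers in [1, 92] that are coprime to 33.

33 = 3·11. Inclusion–exclusion on these primes:
92 − ⌊92/3⌋ − ⌊92/11⌋ + ⌊92/33⌋ = 56

56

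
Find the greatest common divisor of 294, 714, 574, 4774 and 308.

14

294 = 2 · 3 · 7²; 714 = 2 · 3 · 7 · 17; 574 = 2 · 7 · 41; 4774 = 2 · 7 · 11 · 31; 308 = 2² · 7 · 11
gcd takes min exponent of each prime: 2 · 7 = 14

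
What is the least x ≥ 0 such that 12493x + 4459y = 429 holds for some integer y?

gcd(12493, 4459) = 13 (Euclid: 12493 = 2·4459 + 3575; 4459 = 1·3575 + 884; 3575 = 4·884 + 39; 884 = 22·39 + 26; 39 = 1·26 + 13; 26 = 2·13 + 0), and 13 | 429.
Extended Euclid: 12493·(116) + 4459·(-325) = 13. Scale by 33: x₀ = 3828.
General solution x = x₀ + 343t; reducing mod 343 gives x = 55 (and y = -154).

55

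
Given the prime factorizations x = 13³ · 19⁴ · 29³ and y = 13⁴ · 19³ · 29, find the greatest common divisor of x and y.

437007467

min exponent per shared prime: 13³ · 19³ · 29 = 437007467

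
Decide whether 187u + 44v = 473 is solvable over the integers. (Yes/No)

By Bézout, 187u + 44v = 473 has integer solutions iff gcd(187, 44) | 473.
Euclid: 187 = 4·44 + 11; 44 = 4·11 + 0. gcd = 11; 473 mod 11 = 0. Yes.

Yes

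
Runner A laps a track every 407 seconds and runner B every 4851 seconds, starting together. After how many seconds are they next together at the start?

179487

gcd first: 4851 = 11·407 + 374; 407 = 1·374 + 33; 374 = 11·33 + 11; 33 = 3·11 + 0 → gcd = 11
lcm = 407·4851/gcd = 1974357/11 = 179487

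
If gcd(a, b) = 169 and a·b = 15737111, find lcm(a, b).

93119

For any two positive integers, gcd × lcm equals their product. Hence lcm = 15737111 / 169 = 93119.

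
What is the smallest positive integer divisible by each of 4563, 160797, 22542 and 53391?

14886585295218

4563 = 3³ · 13²; 160797 = 3 · 7 · 13 · 19 · 31; 22542 = 2 · 3 · 13 · 17²; 53391 = 3 · 13 · 37²
lcm takes max exponent of each prime: 2 · 3³ · 7 · 13² · 17² · 19 · 31 · 37² = 14886585295218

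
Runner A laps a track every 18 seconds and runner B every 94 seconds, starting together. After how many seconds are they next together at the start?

gcd first: 94 = 5·18 + 4; 18 = 4·4 + 2; 4 = 2·2 + 0 → gcd = 2
lcm = 18·94/gcd = 1692/2 = 846

846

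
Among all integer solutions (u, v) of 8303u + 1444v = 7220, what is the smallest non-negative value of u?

0

Euclid: 8303 = 5·1444 + 1083; 1444 = 1·1083 + 361; 1083 = 3·361 + 0 → gcd = 361; 7220 = 361·20.
Back-substitution yields 8303·(-1) + 1444·(6) = 361, so one solution is u = -1·20 = -20, v = 6·20 = 120.
Solutions in u differ by 1444/361 = 4; the one in [0, 4) is -20 mod 4 = 0.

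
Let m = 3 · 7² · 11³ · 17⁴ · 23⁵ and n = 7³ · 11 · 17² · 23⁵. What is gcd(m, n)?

1002595585453

min exponent per shared prime: 7² · 11 · 17² · 23⁵ = 1002595585453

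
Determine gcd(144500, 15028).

Euclid: 144500 = 9·15028 + 9248; 15028 = 1·9248 + 5780; 9248 = 1·5780 + 3468; 5780 = 1·3468 + 2312; 3468 = 1·2312 + 1156; 2312 = 2·1156 + 0. Last nonzero remainder: 1156.

1156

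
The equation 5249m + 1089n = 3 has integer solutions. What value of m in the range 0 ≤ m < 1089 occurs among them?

150

gcd(5249, 1089) = 1 (Euclid: 5249 = 4·1089 + 893; 1089 = 1·893 + 196; 893 = 4·196 + 109; 196 = 1·109 + 87; 109 = 1·87 + 22; 87 = 3·22 + 21; 22 = 1·21 + 1; 21 = 21·1 + 0), and 1 | 3.
Extended Euclid: 5249·(50) + 1089·(-241) = 1. Scale by 3: m₀ = 150.
General solution m = m₀ + 1089t; reducing mod 1089 gives m = 150 (and n = -723).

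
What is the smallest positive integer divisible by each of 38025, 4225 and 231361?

38025 = 3² · 5² · 13²; 4225 = 5² · 13²; 231361 = 13² · 37²
lcm takes max exponent of each prime: 3² · 5² · 13² · 37² = 52056225

52056225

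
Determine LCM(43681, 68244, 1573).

lcm(43681, 68244) = 43681·68244/gcd = 2980966164/121 = 24636084
lcm(24636084, 1573) = 24636084·1573/gcd = 38752560132/121 = 320269092

320269092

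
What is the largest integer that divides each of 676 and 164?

4

Euclid: 676 = 4·164 + 20; 164 = 8·20 + 4; 20 = 5·4 + 0. Last nonzero remainder: 4.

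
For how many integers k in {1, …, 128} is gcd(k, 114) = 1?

41

Prime factors of 114: 2, 3, 19. Count integers ≤ 128 divisible by none of them.
By inclusion–exclusion: 128 − ⌊128/2⌋ − ⌊128/3⌋ − ⌊128/19⌋ + ⌊128/6⌋ + ⌊128/38⌋ + ⌊128/57⌋ − ⌊128/114⌋ = 41.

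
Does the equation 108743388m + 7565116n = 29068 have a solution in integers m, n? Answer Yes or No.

Yes

gcd(108743388, 7565116): 108743388 = 14·7565116 + 2831764; 7565116 = 2·2831764 + 1901588; 2831764 = 1·1901588 + 930176; 1901588 = 2·930176 + 41236; 930176 = 22·41236 + 22984; 41236 = 1·22984 + 18252; 22984 = 1·18252 + 4732; 18252 = 3·4732 + 4056; 4732 = 1·4056 + 676; 4056 = 6·676 + 0 → 676
676 divides 29068, so a solution exists.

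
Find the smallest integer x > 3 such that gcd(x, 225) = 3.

gcd(x, 225) = 3 forces 3 | x; write x = 3s. Then gcd(3s, 3·75) = 3·gcd(s, 75), so need gcd(s, 75) = 1.
3s > 3 gives s ≥ 2. The least s ≥ 2 coprime to 75 is 2, so x = 3·2 = 6.

6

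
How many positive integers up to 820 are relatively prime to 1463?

1463 = 7·11·19. Inclusion–exclusion on these primes:
820 − ⌊820/7⌋ − ⌊820/11⌋ − ⌊820/19⌋ + ⌊820/77⌋ + ⌊820/133⌋ + ⌊820/209⌋ − ⌊820/1463⌋ = 605

605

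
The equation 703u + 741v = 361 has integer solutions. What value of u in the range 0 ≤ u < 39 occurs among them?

10

Euclid: 741 = 1·703 + 38; 703 = 18·38 + 19; 38 = 2·19 + 0 → gcd = 19; 361 = 19·19.
Back-substitution yields 703·(19) + 741·(-18) = 19, so one solution is u = 19·19 = 361, v = -18·19 = -342.
Solutions in u differ by 741/19 = 39; the one in [0, 39) is 361 mod 39 = 10.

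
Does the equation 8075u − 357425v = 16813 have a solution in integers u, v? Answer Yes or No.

No

By Bézout, 8075u − 357425v = 16813 has integer solutions iff gcd(8075, 357425) | 16813.
Euclid: 357425 = 44·8075 + 2125; 8075 = 3·2125 + 1700; 2125 = 1·1700 + 425; 1700 = 4·425 + 0. gcd = 425; 16813 mod 425 = 238. No.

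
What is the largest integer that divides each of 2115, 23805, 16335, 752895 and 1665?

45

gcd(2115, 23805): 23805 = 11·2115 + 540; 2115 = 3·540 + 495; 540 = 1·495 + 45; 495 = 11·45 + 0 → 45
gcd(45, 16335): 16335 = 363·45 + 0 → 45
gcd(45, 752895): 752895 = 16731·45 + 0 → 45
gcd(45, 1665): 1665 = 37·45 + 0 → 45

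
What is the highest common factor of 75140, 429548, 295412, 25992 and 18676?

gcd(75140, 429548): 429548 = 5·75140 + 53848; 75140 = 1·53848 + 21292; 53848 = 2·21292 + 11264; 21292 = 1·11264 + 10028; 11264 = 1·10028 + 1236; 10028 = 8·1236 + 140; 1236 = 8·140 + 116; 140 = 1·116 + 24; 116 = 4·24 + 20; 24 = 1·20 + 4; 20 = 5·4 + 0 → 4
gcd(4, 295412): 295412 = 73853·4 + 0 → 4
gcd(4, 25992): 25992 = 6498·4 + 0 → 4
gcd(4, 18676): 18676 = 4669·4 + 0 → 4

4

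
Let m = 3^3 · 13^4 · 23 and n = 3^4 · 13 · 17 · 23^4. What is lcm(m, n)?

max exponent per prime: 3^4 · 13^4 · 17 · 23^4 = 11005725928977

11005725928977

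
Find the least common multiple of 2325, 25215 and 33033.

43034566575

2325 = 3 · 5² · 31; 25215 = 3 · 5 · 41²; 33033 = 3 · 7 · 11² · 13
lcm takes max exponent of each prime: 3 · 5² · 7 · 11² · 13 · 31 · 41² = 43034566575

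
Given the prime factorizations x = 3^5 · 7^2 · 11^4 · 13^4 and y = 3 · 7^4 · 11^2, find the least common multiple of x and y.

243973458972243

max exponent per prime: 3^5 · 7^4 · 11^4 · 13^4 = 243973458972243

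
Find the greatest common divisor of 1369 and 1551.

Euclid: 1551 = 1·1369 + 182; 1369 = 7·182 + 95; 182 = 1·95 + 87; 95 = 1·87 + 8; 87 = 10·8 + 7; 8 = 1·7 + 1; 7 = 7·1 + 0. Last nonzero remainder: 1.

1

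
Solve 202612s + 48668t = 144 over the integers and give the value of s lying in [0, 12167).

7858

Euclid: 202612 = 4·48668 + 7940; 48668 = 6·7940 + 1028; 7940 = 7·1028 + 744; 1028 = 1·744 + 284; 744 = 2·284 + 176; 284 = 1·176 + 108; 176 = 1·108 + 68; 108 = 1·68 + 40; 68 = 1·40 + 28; 40 = 1·28 + 12; 28 = 2·12 + 4; 12 = 3·4 + 0 → gcd = 4; 144 = 4·36.
Back-substitution yields 202612·(3598) + 48668·(-14979) = 4, so one solution is s = 3598·36 = 129528, t = -14979·36 = -539244.
Solutions in s differ by 48668/4 = 12167; the one in [0, 12167) is 129528 mod 12167 = 7858.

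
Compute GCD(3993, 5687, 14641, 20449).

121

gcd(3993, 5687): 5687 = 1·3993 + 1694; 3993 = 2·1694 + 605; 1694 = 2·605 + 484; 605 = 1·484 + 121; 484 = 4·121 + 0 → 121
gcd(121, 14641): 14641 = 121·121 + 0 → 121
gcd(121, 20449): 20449 = 169·121 + 0 → 121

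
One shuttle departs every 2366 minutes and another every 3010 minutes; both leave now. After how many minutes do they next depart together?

gcd first: 3010 = 1·2366 + 644; 2366 = 3·644 + 434; 644 = 1·434 + 210; 434 = 2·210 + 14; 210 = 15·14 + 0 → gcd = 14
lcm = 2366·3010/gcd = 7121660/14 = 508690

508690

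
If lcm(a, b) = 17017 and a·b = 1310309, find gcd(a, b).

77

From gcd × lcm = ab: gcd = 1310309 / 17017 = 77.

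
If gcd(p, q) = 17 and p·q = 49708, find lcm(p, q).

2924

Since gcd(p,q)·lcm(p,q) = pq, lcm = 49708/17 = 2924.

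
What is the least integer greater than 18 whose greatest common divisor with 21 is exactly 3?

24

gcd(x, 21) = 3 forces 3 | x; write x = 3s. Then gcd(3s, 3·7) = 3·gcd(s, 7), so need gcd(s, 7) = 1.
3s > 18 gives s ≥ 7. The least s ≥ 7 coprime to 7 is 8, so x = 3·8 = 24.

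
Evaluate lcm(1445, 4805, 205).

1445 = 5 · 17²; 4805 = 5 · 31²; 205 = 5 · 41
lcm takes max exponent of each prime: 5 · 17² · 31² · 41 = 56934445

56934445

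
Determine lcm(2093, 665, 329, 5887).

lcm(2093, 665) = 2093·665/gcd = 1391845/7 = 198835
lcm(198835, 329) = 198835·329/gcd = 65416715/7 = 9345245
lcm(9345245, 5887) = 9345245·5887/gcd = 55015457315/7 = 7859351045

7859351045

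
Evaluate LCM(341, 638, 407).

341 = 11 · 31; 638 = 2 · 11 · 29; 407 = 11 · 37
lcm takes max exponent of each prime: 2 · 11 · 29 · 31 · 37 = 731786

731786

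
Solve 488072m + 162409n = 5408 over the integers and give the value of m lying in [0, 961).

Euclid: 488072 = 3·162409 + 845; 162409 = 192·845 + 169; 845 = 5·169 + 0 → gcd = 169; 5408 = 169·32.
Back-substitution yields 488072·(-192) + 162409·(577) = 169, so one solution is m = -192·32 = -6144, n = 577·32 = 18464.
Solutions in m differ by 162409/169 = 961; the one in [0, 961) is -6144 mod 961 = 583.

583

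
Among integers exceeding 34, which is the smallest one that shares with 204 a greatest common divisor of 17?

204 = 17·12. Any m with gcd(m, 204) = 17 is a multiple of 17, say 17s, with s coprime to 12.
Need s > 34/17, so s ≥ 3. First s ≥ 3 with gcd(s, 12) = 1 is s = 5. Thus m = 17·5 = 85.

85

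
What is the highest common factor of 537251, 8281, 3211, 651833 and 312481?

169

537251 = 11 · 13² · 17²; 8281 = 7² · 13²; 3211 = 13² · 19; 651833 = 7 · 13² · 19 · 29; 312481 = 13² · 43²
gcd takes min exponent of each prime: 13² = 169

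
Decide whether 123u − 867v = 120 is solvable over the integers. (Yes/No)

Yes

gcd(123, 867): 867 = 7·123 + 6; 123 = 20·6 + 3; 6 = 2·3 + 0 → 3
3 divides 120, so a solution exists.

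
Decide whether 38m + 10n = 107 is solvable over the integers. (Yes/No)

gcd(38, 10): 38 = 3·10 + 8; 10 = 1·8 + 2; 8 = 4·2 + 0 → 2
2 does not divide 107, so a solution does not exist.

No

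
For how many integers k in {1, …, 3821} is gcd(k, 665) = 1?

665 = 5·7·19. Inclusion–exclusion on these primes:
3821 − ⌊3821/5⌋ − ⌊3821/7⌋ − ⌊3821/19⌋ + ⌊3821/35⌋ + ⌊3821/95⌋ + ⌊3821/133⌋ − ⌊3821/665⌋ = 2483

2483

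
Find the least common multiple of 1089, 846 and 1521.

1089 = 3² · 11²; 846 = 2 · 3² · 47; 1521 = 3² · 13²
lcm takes max exponent of each prime: 2 · 3² · 11² · 13² · 47 = 17299854

17299854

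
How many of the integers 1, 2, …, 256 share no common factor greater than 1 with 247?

Prime factors of 247: 13, 19. Count integers ≤ 256 divisible by none of them.
By inclusion–exclusion: 256 − ⌊256/13⌋ − ⌊256/19⌋ + ⌊256/247⌋ = 225.

225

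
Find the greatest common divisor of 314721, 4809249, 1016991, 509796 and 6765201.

gcd(314721, 4809249): 4809249 = 15·314721 + 88434; 314721 = 3·88434 + 49419; 88434 = 1·49419 + 39015; 49419 = 1·39015 + 10404; 39015 = 3·10404 + 7803; 10404 = 1·7803 + 2601; 7803 = 3·2601 + 0 → 2601
gcd(2601, 1016991): 1016991 = 391·2601 + 0 → 2601
gcd(2601, 509796): 509796 = 196·2601 + 0 → 2601
gcd(2601, 6765201): 6765201 = 2601·2601 + 0 → 2601

2601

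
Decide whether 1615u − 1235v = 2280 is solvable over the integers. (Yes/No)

gcd(1615, 1235): 1615 = 1·1235 + 380; 1235 = 3·380 + 95; 380 = 4·95 + 0 → 95
95 divides 2280, so a solution exists.

Yes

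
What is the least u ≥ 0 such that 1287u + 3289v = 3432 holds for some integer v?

18

Reduce mod 3289: 1287u ≡ 3432 (mod 3289). With g = gcd(1287, 3289) = 143 dividing 3432, divide through: 9u ≡ 24 (mod 23).
Since gcd(9, 23) = 1, u ≡ 24·(9)⁻¹ ≡ 18 (mod 23). Smallest non-negative: 18.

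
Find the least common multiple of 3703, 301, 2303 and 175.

lcm(3703, 301) = 3703·301/gcd = 1114603/7 = 159229
lcm(159229, 2303) = 159229·2303/gcd = 366704387/7 = 52386341
lcm(52386341, 175) = 52386341·175/gcd = 9167609675/7 = 1309658525

1309658525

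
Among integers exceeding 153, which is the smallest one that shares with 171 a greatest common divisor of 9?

171 = 9·19. Any m with gcd(m, 171) = 9 is a multiple of 9, say 9s, with s coprime to 19.
Need s > 153/9, so s ≥ 18. First s ≥ 18 with gcd(s, 19) = 1 is s = 18. Thus m = 9·18 = 162.

162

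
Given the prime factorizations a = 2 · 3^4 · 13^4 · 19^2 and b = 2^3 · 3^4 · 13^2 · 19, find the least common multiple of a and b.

max exponent per prime: 2^3 · 3^4 · 13^4 · 19^2 = 6681217608

6681217608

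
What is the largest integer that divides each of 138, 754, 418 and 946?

gcd(138, 754): 754 = 5·138 + 64; 138 = 2·64 + 10; 64 = 6·10 + 4; 10 = 2·4 + 2; 4 = 2·2 + 0 → 2
gcd(2, 418): 418 = 209·2 + 0 → 2
gcd(2, 946): 946 = 473·2 + 0 → 2

2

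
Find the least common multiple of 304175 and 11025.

134141175

gcd first: 304175 = 27·11025 + 6500; 11025 = 1·6500 + 4525; 6500 = 1·4525 + 1975; 4525 = 2·1975 + 575; 1975 = 3·575 + 250; 575 = 2·250 + 75; 250 = 3·75 + 25; 75 = 3·25 + 0 → gcd = 25
lcm = 304175·11025/gcd = 3353529375/25 = 134141175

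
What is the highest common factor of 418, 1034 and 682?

22

gcd(418, 1034): 1034 = 2·418 + 198; 418 = 2·198 + 22; 198 = 9·22 + 0 → 22
gcd(22, 682): 682 = 31·22 + 0 → 22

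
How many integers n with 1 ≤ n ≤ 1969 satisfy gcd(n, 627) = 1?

1130

627 = 3·11·19. Inclusion–exclusion on these primes:
1969 − ⌊1969/3⌋ − ⌊1969/11⌋ − ⌊1969/19⌋ + ⌊1969/33⌋ + ⌊1969/57⌋ + ⌊1969/209⌋ − ⌊1969/627⌋ = 1130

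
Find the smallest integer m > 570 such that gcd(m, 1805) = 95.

665

1805 = 95·19. Any m with gcd(m, 1805) = 95 is a multiple of 95, say 95s, with s coprime to 19.
Need s > 570/95, so s ≥ 7. First s ≥ 7 with gcd(s, 19) = 1 is s = 7. Thus m = 95·7 = 665.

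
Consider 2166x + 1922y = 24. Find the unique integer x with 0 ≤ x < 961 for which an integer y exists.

gcd(2166, 1922) = 2 (Euclid: 2166 = 1·1922 + 244; 1922 = 7·244 + 214; 244 = 1·214 + 30; 214 = 7·30 + 4; 30 = 7·4 + 2; 4 = 2·2 + 0), and 2 | 24.
Extended Euclid: 2166·(449) + 1922·(-506) = 2. Scale by 12: x₀ = 5388.
General solution x = x₀ + 961t; reducing mod 961 gives x = 583 (and y = -657).

583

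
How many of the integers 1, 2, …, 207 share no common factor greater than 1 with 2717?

Prime factors of 2717: 11, 13, 19. Count integers ≤ 207 divisible by none of them.
By inclusion–exclusion: 207 − ⌊207/11⌋ − ⌊207/13⌋ − ⌊207/19⌋ + ⌊207/143⌋ + ⌊207/209⌋ + ⌊207/247⌋ − ⌊207/2717⌋ = 165.

165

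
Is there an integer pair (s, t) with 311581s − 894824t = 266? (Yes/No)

Yes

By Bézout, 311581s − 894824t = 266 has integer solutions iff gcd(311581, 894824) | 266.
Euclid: 894824 = 2·311581 + 271662; 311581 = 1·271662 + 39919; 271662 = 6·39919 + 32148; 39919 = 1·32148 + 7771; 32148 = 4·7771 + 1064; 7771 = 7·1064 + 323; 1064 = 3·323 + 95; 323 = 3·95 + 38; 95 = 2·38 + 19; 38 = 2·19 + 0. gcd = 19; 266 mod 19 = 0. Yes.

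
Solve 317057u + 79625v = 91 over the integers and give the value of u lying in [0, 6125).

gcd(317057, 79625) = 13 (Euclid: 317057 = 3·79625 + 78182; 79625 = 1·78182 + 1443; 78182 = 54·1443 + 260; 1443 = 5·260 + 143; 260 = 1·143 + 117; 143 = 1·117 + 26; 117 = 4·26 + 13; 26 = 2·13 + 0), and 13 | 91.
Extended Euclid: 317057·(2759) + 79625·(-10986) = 13. Scale by 7: u₀ = 19313.
General solution u = u₀ + 6125t; reducing mod 6125 gives u = 938 (and v = -3735).

938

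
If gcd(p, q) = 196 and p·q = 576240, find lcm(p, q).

2940

Since gcd(p,q)·lcm(p,q) = pq, lcm = 576240/196 = 2940.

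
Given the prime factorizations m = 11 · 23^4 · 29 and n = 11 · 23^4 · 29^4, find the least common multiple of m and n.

max exponent per prime: 11 · 23^4 · 29^4 = 2177188445531

2177188445531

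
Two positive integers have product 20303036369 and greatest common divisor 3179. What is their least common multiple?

Since gcd(m,n)·lcm(m,n) = mn, lcm = 20303036369/3179 = 6386611.

6386611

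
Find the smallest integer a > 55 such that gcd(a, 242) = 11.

77

242 = 11·22. Any a with gcd(a, 242) = 11 is a multiple of 11, say 11s, with s coprime to 22.
Need s > 55/11, so s ≥ 6. First s ≥ 6 with gcd(s, 22) = 1 is s = 7. Thus a = 11·7 = 77.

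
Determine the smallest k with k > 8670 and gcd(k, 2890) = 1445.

2890 = 1445·2. Any k with gcd(k, 2890) = 1445 is a multiple of 1445, say 1445s, with s coprime to 2.
Need s > 8670/1445, so s ≥ 7. First s ≥ 7 with gcd(s, 2) = 1 is s = 7. Thus k = 1445·7 = 10115.

10115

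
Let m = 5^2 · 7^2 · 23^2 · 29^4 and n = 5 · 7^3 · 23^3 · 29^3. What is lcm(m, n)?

73792058974025

max exponent per prime: 5^2 · 7^3 · 23^3 · 29^4 = 73792058974025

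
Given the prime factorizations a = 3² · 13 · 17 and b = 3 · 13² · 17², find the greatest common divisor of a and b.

min exponent per shared prime: 3 · 13 · 17 = 663

663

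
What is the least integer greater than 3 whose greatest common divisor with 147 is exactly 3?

147 = 3·49. Any x with gcd(x, 147) = 3 is a multiple of 3, say 3s, with s coprime to 49.
Need s > 3/3, so s ≥ 2. First s ≥ 2 with gcd(s, 49) = 1 is s = 2. Thus x = 3·2 = 6.

6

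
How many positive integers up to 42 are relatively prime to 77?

33

Prime factors of 77: 7, 11. Count integers ≤ 42 divisible by none of them.
By inclusion–exclusion: 42 − ⌊42/7⌋ − ⌊42/11⌋ + ⌊42/77⌋ = 33.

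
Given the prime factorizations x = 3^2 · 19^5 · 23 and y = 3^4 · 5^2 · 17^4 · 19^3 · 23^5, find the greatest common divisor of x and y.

min exponent per shared prime: 3^2 · 19^3 · 23 = 1419813

1419813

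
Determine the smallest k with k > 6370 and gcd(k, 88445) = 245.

6615

88445 = 245·361. Any k with gcd(k, 88445) = 245 is a multiple of 245, say 245s, with s coprime to 361.
Need s > 6370/245, so s ≥ 27. First s ≥ 27 with gcd(s, 361) = 1 is s = 27. Thus k = 245·27 = 6615.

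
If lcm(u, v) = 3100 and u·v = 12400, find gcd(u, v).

4

gcd·lcm = product, so gcd = 12400/3100 = 4.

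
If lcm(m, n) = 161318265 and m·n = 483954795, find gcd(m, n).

3

gcd·lcm = product, so gcd = 483954795/161318265 = 3.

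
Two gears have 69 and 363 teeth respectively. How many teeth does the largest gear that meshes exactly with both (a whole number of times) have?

3

Euclid: 363 = 5·69 + 18; 69 = 3·18 + 15; 18 = 1·15 + 3; 15 = 5·3 + 0. Last nonzero remainder: 3.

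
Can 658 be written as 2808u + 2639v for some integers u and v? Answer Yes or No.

gcd(2808, 2639): 2808 = 1·2639 + 169; 2639 = 15·169 + 104; 169 = 1·104 + 65; 104 = 1·65 + 39; 65 = 1·39 + 26; 39 = 1·26 + 13; 26 = 2·13 + 0 → 13
13 does not divide 658, so a solution does not exist.

No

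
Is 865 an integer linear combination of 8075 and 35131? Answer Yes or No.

gcd(8075, 35131): 35131 = 4·8075 + 2831; 8075 = 2·2831 + 2413; 2831 = 1·2413 + 418; 2413 = 5·418 + 323; 418 = 1·323 + 95; 323 = 3·95 + 38; 95 = 2·38 + 19; 38 = 2·19 + 0 → 19
19 does not divide 865, so a solution does not exist.

No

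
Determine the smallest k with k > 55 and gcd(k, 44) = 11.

77

Multiples of 11 above 55: 11·6, 11·7, … . Need the cofactor coprime to 44/11 = 4.
Checking s = 6, 7, … the first with gcd(s, 4) = 1 is s = 7, giving 77.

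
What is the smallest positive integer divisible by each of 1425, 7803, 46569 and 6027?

1425 = 3 · 5² · 19; 7803 = 3³ · 17²; 46569 = 3 · 19² · 43; 6027 = 3 · 7² · 41
lcm takes max exponent of each prime: 3³ · 5² · 7² · 17² · 19² · 41 · 43 = 6083551793025

6083551793025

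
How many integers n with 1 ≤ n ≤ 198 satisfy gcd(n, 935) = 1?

136

935 = 5·11·17. Inclusion–exclusion on these primes:
198 − ⌊198/5⌋ − ⌊198/11⌋ − ⌊198/17⌋ + ⌊198/55⌋ + ⌊198/85⌋ + ⌊198/187⌋ − ⌊198/935⌋ = 136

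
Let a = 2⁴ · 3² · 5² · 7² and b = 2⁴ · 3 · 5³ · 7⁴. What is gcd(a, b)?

58800

min exponent per shared prime: 2⁴ · 3 · 5² · 7² = 58800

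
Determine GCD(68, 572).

Euclid: 572 = 8·68 + 28; 68 = 2·28 + 12; 28 = 2·12 + 4; 12 = 3·4 + 0. Last nonzero remainder: 4.

4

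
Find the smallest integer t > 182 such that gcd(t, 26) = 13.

195

gcd(t, 26) = 13 forces 13 | t; write t = 13s. Then gcd(13s, 13·2) = 13·gcd(s, 2), so need gcd(s, 2) = 1.
13s > 182 gives s ≥ 15. The least s ≥ 15 coprime to 2 is 15, so t = 13·15 = 195.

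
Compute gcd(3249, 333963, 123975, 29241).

gcd(3249, 333963): 333963 = 102·3249 + 2565; 3249 = 1·2565 + 684; 2565 = 3·684 + 513; 684 = 1·513 + 171; 513 = 3·171 + 0 → 171
gcd(171, 123975): 123975 = 725·171 + 0 → 171
gcd(171, 29241): 29241 = 171·171 + 0 → 171

171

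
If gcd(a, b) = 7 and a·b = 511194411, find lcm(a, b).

gcd·lcm = product, so lcm = 511194411/7 = 73027773.

73027773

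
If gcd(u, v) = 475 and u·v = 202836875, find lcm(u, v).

For any two positive integers, gcd × lcm equals their product. Hence lcm = 202836875 / 475 = 427025.

427025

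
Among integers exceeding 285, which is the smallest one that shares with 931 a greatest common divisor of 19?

gcd(t, 931) = 19 forces 19 | t; write t = 19s. Then gcd(19s, 19·49) = 19·gcd(s, 49), so need gcd(s, 49) = 1.
19s > 285 gives s ≥ 16. The least s ≥ 16 coprime to 49 is 16, so t = 19·16 = 304.

304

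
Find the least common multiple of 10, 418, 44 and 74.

154660

10 = 2 · 5; 418 = 2 · 11 · 19; 44 = 2² · 11; 74 = 2 · 37
lcm takes max exponent of each prime: 2² · 5 · 11 · 19 · 37 = 154660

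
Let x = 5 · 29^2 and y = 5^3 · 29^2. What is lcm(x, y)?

105125

max exponent per prime: 5^3 · 29^2 = 105125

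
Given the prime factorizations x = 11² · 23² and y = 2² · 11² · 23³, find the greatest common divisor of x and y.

min exponent per shared prime: 11² · 23² = 64009

64009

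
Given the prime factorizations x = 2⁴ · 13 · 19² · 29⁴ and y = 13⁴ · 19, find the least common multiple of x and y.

116678969654416

max exponent per prime: 2⁴ · 13⁴ · 19² · 29⁴ = 116678969654416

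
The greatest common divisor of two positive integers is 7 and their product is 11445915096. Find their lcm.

For any two positive integers, gcd × lcm equals their product. Hence lcm = 11445915096 / 7 = 1635130728.

1635130728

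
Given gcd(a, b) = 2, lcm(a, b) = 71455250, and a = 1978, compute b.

72250

a·b = gcd·lcm = 2·71455250 = 142910500, so b = 142910500/1978 = 72250.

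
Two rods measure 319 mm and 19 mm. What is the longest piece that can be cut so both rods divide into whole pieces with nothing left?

Euclid: 319 = 16·19 + 15; 19 = 1·15 + 4; 15 = 3·4 + 3; 4 = 1·3 + 1; 3 = 3·1 + 0. Last nonzero remainder: 1.

1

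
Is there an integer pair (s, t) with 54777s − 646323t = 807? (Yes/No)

By Bézout, 54777s − 646323t = 807 has integer solutions iff gcd(54777, 646323) | 807.
Euclid: 646323 = 11·54777 + 43776; 54777 = 1·43776 + 11001; 43776 = 3·11001 + 10773; 11001 = 1·10773 + 228; 10773 = 47·228 + 57; 228 = 4·57 + 0. gcd = 57; 807 mod 57 = 9. No.

No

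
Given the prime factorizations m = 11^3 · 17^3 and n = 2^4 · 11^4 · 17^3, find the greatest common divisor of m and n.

6539203

min exponent per shared prime: 11^3 · 17^3 = 6539203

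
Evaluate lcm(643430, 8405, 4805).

643430 = 2 · 5 · 37² · 47; 8405 = 5 · 41²; 4805 = 5 · 31²
lcm takes max exponent of each prime: 2 · 5 · 31² · 37² · 41² · 47 = 1039423202630

1039423202630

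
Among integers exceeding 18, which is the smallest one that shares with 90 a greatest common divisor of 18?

Multiples of 18 above 18: 18·2, 18·3, … . Need the cofactor coprime to 90/18 = 5.
Checking s = 2, 3, … the first with gcd(s, 5) = 1 is s = 2, giving 36.

36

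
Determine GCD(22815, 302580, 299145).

15

gcd(22815, 302580): 302580 = 13·22815 + 5985; 22815 = 3·5985 + 4860; 5985 = 1·4860 + 1125; 4860 = 4·1125 + 360; 1125 = 3·360 + 45; 360 = 8·45 + 0 → 45
gcd(45, 299145): 299145 = 6647·45 + 30; 45 = 1·30 + 15; 30 = 2·15 + 0 → 15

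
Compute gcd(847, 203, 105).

gcd(847, 203): 847 = 4·203 + 35; 203 = 5·35 + 28; 35 = 1·28 + 7; 28 = 4·7 + 0 → 7
gcd(7, 105): 105 = 15·7 + 0 → 7

7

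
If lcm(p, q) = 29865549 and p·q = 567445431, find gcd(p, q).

19

From gcd × lcm = pq: gcd = 567445431 / 29865549 = 19.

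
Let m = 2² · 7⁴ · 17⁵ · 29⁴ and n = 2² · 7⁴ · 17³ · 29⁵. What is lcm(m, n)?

279696317056595572

max exponent per prime: 2² · 7⁴ · 17⁵ · 29⁵ = 279696317056595572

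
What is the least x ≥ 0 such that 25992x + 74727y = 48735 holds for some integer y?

Euclid: 74727 = 2·25992 + 22743; 25992 = 1·22743 + 3249; 22743 = 7·3249 + 0 → gcd = 3249; 48735 = 3249·15.
Back-substitution yields 25992·(3) + 74727·(-1) = 3249, so one solution is x = 3·15 = 45, y = -1·15 = -15.
Solutions in x differ by 74727/3249 = 23; the one in [0, 23) is 45 mod 23 = 22.

22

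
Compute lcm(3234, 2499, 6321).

3234 = 2 · 3 · 7² · 11; 2499 = 3 · 7² · 17; 6321 = 3 · 7² · 43
lcm takes max exponent of each prime: 2 · 3 · 7² · 11 · 17 · 43 = 2364054

2364054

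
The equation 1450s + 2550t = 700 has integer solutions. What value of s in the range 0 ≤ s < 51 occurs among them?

4

gcd(1450, 2550) = 50 (Euclid: 2550 = 1·1450 + 1100; 1450 = 1·1100 + 350; 1100 = 3·350 + 50; 350 = 7·50 + 0), and 50 | 700.
Extended Euclid: 1450·(-7) + 2550·(4) = 50. Scale by 14: s₀ = -98.
General solution s = s₀ + 51k; reducing mod 51 gives s = 4 (and t = -2).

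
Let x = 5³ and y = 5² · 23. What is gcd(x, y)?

25

min exponent per shared prime: 5² = 25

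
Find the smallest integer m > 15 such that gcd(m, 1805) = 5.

1805 = 5·361. Any m with gcd(m, 1805) = 5 is a multiple of 5, say 5s, with s coprime to 361.
Need s > 15/5, so s ≥ 4. First s ≥ 4 with gcd(s, 361) = 1 is s = 4. Thus m = 5·4 = 20.

20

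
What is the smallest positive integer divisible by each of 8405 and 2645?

4446245

gcd first: 8405 = 3·2645 + 470; 2645 = 5·470 + 295; 470 = 1·295 + 175; 295 = 1·175 + 120; 175 = 1·120 + 55; 120 = 2·55 + 10; 55 = 5·10 + 5; 10 = 2·5 + 0 → gcd = 5
lcm = 8405·2645/gcd = 22231225/5 = 4446245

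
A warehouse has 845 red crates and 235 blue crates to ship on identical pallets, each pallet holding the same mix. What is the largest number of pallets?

5

Euclid: 845 = 3·235 + 140; 235 = 1·140 + 95; 140 = 1·95 + 45; 95 = 2·45 + 5; 45 = 9·5 + 0. Last nonzero remainder: 5.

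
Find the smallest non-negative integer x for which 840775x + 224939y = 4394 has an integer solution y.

gcd(840775, 224939) = 169 (Euclid: 840775 = 3·224939 + 165958; 224939 = 1·165958 + 58981; 165958 = 2·58981 + 47996; 58981 = 1·47996 + 10985; 47996 = 4·10985 + 4056; 10985 = 2·4056 + 2873; 4056 = 1·2873 + 1183; 2873 = 2·1183 + 507; 1183 = 2·507 + 169; 507 = 3·169 + 0), and 169 | 4394.
Extended Euclid: 840775·(389) + 224939·(-1454) = 169. Scale by 26: x₀ = 10114.
General solution x = x₀ + 1331t; reducing mod 1331 gives x = 797 (and y = -2979).

797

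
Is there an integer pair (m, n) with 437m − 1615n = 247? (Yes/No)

Yes

gcd(437, 1615): 1615 = 3·437 + 304; 437 = 1·304 + 133; 304 = 2·133 + 38; 133 = 3·38 + 19; 38 = 2·19 + 0 → 19
19 divides 247, so a solution exists.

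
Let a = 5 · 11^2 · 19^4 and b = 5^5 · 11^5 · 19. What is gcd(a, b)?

min exponent per shared prime: 5 · 11^2 · 19 = 11495

11495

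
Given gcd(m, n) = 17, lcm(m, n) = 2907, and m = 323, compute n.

Using mn = gcd(m,n)·lcm(m,n) = 17·2907 = 49419, we get n = 49419/323 = 153.

153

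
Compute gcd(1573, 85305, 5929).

121

gcd(1573, 85305): 85305 = 54·1573 + 363; 1573 = 4·363 + 121; 363 = 3·121 + 0 → 121
gcd(121, 5929): 5929 = 49·121 + 0 → 121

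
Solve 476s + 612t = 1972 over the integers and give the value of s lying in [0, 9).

8

Reduce mod 612: 476s ≡ 1972 (mod 612). With g = gcd(476, 612) = 68 dividing 1972, divide through: 7s ≡ 29 (mod 9).
Since gcd(7, 9) = 1, s ≡ 29·(7)⁻¹ ≡ 8 (mod 9). Smallest non-negative: 8.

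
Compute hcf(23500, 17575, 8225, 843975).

25

gcd(23500, 17575): 23500 = 1·17575 + 5925; 17575 = 2·5925 + 5725; 5925 = 1·5725 + 200; 5725 = 28·200 + 125; 200 = 1·125 + 75; 125 = 1·75 + 50; 75 = 1·50 + 25; 50 = 2·25 + 0 → 25
gcd(25, 8225): 8225 = 329·25 + 0 → 25
gcd(25, 843975): 843975 = 33759·25 + 0 → 25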